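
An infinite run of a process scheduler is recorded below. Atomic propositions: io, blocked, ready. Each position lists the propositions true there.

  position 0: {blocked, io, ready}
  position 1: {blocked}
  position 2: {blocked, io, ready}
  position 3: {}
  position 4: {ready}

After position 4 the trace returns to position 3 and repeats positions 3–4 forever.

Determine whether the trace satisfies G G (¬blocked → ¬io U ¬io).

G (¬blocked → ¬io U ¬io) holds at every position 0..4, and those are all positions ever visited, so G G (¬blocked → ¬io U ¬io) holds.

Yes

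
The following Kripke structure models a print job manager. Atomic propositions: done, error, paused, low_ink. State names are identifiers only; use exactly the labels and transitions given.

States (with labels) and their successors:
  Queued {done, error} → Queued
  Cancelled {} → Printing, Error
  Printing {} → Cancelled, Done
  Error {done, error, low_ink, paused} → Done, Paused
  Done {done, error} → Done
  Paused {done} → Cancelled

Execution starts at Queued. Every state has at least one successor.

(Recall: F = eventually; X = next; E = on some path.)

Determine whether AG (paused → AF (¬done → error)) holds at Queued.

States satisfying paused → AF (¬done → error): {Queued, Cancelled, Printing, Error, Done, Paused}.
States satisfying AG (paused → AF (¬done → error)): {Queued, Cancelled, Printing, Error, Done, Paused}.
Every state reachable from Queued satisfies paused → AF (¬done → error).
Queued ∈ Sat(AG (paused → AF (¬done → error))).

Satisfied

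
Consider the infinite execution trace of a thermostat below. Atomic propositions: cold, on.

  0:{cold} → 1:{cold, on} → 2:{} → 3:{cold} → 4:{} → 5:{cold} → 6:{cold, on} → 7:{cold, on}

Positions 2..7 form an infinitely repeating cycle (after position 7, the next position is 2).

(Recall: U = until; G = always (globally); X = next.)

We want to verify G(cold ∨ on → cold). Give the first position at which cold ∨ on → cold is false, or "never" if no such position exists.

never

cold ∨ on → cold holds at every position 0..7, and those are all the positions the trace ever visits, so the invariant G(cold ∨ on → cold) is never violated.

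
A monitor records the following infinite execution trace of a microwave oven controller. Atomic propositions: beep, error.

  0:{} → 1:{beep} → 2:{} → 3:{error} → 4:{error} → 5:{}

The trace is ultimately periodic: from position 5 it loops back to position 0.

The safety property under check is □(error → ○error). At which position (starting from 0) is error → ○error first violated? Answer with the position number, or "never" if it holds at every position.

Check error → ○error at each position in order: 0 ✓, 1 ✓, 2 ✓, 3 ✓.
At position 4 the labels are {error} and the next position 5 has {}, so error → ○error is false there. This is the first violation.

4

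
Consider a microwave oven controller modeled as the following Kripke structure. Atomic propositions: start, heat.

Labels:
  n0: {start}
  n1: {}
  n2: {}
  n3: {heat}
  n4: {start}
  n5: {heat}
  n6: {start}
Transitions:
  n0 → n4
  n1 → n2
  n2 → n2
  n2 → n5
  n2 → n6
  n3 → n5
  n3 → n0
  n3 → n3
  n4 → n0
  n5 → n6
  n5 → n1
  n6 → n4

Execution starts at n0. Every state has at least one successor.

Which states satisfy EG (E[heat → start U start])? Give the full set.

{n0, n1, n2, n4, n6}

States satisfying E[heat → start U start]: {n0, n1, n2, n4, n6}.
States satisfying EG (E[heat → start U start]): {n0, n1, n2, n4, n6}.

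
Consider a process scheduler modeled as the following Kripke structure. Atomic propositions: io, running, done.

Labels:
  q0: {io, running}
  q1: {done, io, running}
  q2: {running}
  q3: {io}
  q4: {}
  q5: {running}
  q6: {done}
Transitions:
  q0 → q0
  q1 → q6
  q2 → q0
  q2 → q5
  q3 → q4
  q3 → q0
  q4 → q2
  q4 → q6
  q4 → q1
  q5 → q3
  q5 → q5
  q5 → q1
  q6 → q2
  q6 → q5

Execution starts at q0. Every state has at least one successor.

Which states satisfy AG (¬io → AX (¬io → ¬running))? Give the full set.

{q0}

States satisfying ¬io → AX (¬io → ¬running): {q0, q1, q3}.
States satisfying AG (¬io → AX (¬io → ¬running)): {q0}.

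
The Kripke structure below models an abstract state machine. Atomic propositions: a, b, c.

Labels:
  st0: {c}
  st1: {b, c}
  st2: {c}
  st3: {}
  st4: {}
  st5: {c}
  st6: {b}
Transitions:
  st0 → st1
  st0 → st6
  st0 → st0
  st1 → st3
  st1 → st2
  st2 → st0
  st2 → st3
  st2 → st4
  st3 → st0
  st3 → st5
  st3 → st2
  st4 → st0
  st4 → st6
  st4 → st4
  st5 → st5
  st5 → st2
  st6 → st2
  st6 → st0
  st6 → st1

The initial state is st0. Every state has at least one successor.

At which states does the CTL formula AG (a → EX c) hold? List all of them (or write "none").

States satisfying a → EX c: {st0, st1, st2, st3, st4, st5, st6}.
States satisfying AG (a → EX c): {st0, st1, st2, st3, st4, st5, st6}.

{st0, st1, st2, st3, st4, st5, st6}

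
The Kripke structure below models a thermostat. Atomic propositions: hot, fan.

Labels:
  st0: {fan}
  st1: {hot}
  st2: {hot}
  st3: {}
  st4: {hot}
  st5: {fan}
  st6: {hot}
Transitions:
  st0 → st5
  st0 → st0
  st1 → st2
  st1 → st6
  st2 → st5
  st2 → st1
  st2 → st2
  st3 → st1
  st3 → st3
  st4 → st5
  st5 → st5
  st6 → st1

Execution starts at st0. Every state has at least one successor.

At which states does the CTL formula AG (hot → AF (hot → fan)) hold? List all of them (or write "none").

States satisfying hot → AF (hot → fan): {st0, st3, st4, st5}.
States satisfying AG (hot → AF (hot → fan)): {st0, st4, st5}.

{st0, st4, st5}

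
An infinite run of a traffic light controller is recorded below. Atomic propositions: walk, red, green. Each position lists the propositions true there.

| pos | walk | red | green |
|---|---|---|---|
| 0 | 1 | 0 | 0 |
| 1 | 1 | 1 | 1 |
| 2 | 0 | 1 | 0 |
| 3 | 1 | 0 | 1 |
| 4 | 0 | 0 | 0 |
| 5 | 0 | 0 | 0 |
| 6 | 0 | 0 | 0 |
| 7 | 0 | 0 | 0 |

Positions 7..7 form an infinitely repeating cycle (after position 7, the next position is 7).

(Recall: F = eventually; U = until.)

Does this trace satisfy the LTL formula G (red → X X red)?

red → X X red must hold at every position from 0 onward. It fails at position 1, so G (red → X X red) is false.
Positions where red holds: 1, 2.
Check X X red at each: 1→fails, 2→fails.

Violated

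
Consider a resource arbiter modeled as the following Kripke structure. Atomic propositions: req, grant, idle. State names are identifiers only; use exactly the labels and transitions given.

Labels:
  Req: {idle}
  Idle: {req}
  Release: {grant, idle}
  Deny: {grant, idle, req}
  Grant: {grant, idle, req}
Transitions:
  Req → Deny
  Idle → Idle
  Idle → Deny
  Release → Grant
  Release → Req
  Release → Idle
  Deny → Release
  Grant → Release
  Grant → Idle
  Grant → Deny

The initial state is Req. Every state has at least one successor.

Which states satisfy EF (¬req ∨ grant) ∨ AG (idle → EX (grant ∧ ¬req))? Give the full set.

States satisfying ¬req ∨ grant: {Req, Release, Deny, Grant}.
States satisfying EF (¬req ∨ grant): {Req, Idle, Release, Deny, Grant}.
States satisfying idle → EX (grant ∧ ¬req): {Idle, Deny, Grant}.
States satisfying AG (idle → EX (grant ∧ ¬req)): ∅.
States satisfying EF (¬req ∨ grant) ∨ AG (idle → EX (grant ∧ ¬req)): {Req, Idle, Release, Deny, Grant}.

{Req, Idle, Release, Deny, Grant}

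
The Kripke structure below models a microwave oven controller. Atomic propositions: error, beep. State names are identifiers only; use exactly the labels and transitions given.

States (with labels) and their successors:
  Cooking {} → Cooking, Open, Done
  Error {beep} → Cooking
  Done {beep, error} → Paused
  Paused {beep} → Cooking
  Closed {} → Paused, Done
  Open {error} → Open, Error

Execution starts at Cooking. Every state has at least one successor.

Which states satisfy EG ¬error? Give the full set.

States satisfying ¬error: {Cooking, Error, Paused, Closed}.
States satisfying EG ¬error: {Cooking, Error, Paused, Closed}.

{Cooking, Error, Paused, Closed}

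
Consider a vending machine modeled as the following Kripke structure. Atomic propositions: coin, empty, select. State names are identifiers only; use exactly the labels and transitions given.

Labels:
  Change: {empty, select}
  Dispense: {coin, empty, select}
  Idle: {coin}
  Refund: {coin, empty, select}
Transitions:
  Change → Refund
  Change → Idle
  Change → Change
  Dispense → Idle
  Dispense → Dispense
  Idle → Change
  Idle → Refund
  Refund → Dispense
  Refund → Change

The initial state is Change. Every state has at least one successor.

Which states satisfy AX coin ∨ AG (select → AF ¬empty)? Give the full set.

{Dispense}

States satisfying coin: {Dispense, Idle, Refund}.
States satisfying AX coin: {Dispense}.
States satisfying select → AF ¬empty: {Idle}.
States satisfying AG (select → AF ¬empty): ∅.
States satisfying AX coin ∨ AG (select → AF ¬empty): {Dispense}.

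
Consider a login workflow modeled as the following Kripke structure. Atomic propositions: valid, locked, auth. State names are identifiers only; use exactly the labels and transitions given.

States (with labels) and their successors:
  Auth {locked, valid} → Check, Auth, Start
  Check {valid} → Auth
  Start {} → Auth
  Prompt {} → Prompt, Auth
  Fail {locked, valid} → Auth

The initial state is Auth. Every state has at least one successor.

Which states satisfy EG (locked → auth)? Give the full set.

{Prompt}

States satisfying locked → auth: {Check, Start, Prompt}.
States satisfying EG (locked → auth): {Prompt}.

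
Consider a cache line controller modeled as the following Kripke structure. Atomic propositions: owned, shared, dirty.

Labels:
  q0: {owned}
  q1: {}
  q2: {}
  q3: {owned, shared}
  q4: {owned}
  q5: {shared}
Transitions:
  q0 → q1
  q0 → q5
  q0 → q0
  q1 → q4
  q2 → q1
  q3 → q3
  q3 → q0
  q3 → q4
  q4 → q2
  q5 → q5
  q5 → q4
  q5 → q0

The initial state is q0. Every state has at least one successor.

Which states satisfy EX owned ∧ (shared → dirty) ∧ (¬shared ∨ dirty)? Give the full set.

States satisfying owned: {q0, q3, q4}.
States satisfying EX owned: {q0, q1, q3, q5}.
States satisfying shared → dirty: {q0, q1, q2, q4}.
States satisfying ¬shared: {q0, q1, q2, q4}.
States satisfying ¬shared ∨ dirty: {q0, q1, q2, q4}.
States satisfying (shared → dirty) ∧ (¬shared ∨ dirty): {q0, q1, q2, q4}.
States satisfying EX owned ∧ (shared → dirty) ∧ (¬shared ∨ dirty): {q0, q1}.

{q0, q1}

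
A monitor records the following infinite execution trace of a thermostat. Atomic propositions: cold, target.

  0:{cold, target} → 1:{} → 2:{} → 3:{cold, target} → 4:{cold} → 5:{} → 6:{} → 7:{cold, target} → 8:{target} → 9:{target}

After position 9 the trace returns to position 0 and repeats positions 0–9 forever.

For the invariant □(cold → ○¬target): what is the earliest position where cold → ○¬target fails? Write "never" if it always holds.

7

Check cold → ○¬target at each position in order: 0 ✓, 1 ✓, 2 ✓, 3 ✓, 4 ✓, 5 ✓, 6 ✓.
At position 7 the labels are {cold, target} and the next position 8 has {target}, so cold → ○¬target is false there. This is the first violation.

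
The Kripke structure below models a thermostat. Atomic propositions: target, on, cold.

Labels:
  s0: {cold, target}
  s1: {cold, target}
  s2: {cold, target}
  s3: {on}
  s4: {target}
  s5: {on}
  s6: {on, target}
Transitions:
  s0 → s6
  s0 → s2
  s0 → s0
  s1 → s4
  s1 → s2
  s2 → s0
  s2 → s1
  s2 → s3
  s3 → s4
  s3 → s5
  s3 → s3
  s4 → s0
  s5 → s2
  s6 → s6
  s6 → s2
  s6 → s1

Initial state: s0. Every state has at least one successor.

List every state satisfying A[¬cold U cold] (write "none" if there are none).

{s0, s1, s2, s4, s5}

States satisfying ¬cold: {s3, s4, s5, s6}.
States satisfying cold: {s0, s1, s2}.
States satisfying A[¬cold U cold]: {s0, s1, s2, s4, s5}.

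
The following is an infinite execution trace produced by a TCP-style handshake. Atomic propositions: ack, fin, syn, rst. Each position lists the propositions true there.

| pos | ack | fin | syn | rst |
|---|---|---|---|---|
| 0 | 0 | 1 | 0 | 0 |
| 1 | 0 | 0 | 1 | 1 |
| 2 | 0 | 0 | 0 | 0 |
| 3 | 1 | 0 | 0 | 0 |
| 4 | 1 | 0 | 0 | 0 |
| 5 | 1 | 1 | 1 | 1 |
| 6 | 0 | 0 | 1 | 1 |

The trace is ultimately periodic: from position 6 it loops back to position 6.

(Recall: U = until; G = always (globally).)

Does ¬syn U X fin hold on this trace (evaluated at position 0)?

Violated

Walking from position 0: at position 1, X fin has not yet held and ¬syn fails, so ¬syn U X fin is false.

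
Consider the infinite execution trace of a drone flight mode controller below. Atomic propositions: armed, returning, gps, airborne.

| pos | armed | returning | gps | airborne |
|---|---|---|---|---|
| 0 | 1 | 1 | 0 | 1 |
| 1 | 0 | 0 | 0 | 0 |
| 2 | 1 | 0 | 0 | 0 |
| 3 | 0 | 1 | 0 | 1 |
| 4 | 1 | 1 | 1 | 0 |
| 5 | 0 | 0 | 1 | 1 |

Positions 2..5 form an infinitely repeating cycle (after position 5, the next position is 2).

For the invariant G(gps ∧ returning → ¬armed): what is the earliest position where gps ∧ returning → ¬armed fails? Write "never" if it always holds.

Check gps ∧ returning → ¬armed at each position in order: 0 ✓, 1 ✓, 2 ✓, 3 ✓.
At position 4 the labels are {armed, gps, returning}, so gps ∧ returning → ¬armed is false there. This is the first violation.

4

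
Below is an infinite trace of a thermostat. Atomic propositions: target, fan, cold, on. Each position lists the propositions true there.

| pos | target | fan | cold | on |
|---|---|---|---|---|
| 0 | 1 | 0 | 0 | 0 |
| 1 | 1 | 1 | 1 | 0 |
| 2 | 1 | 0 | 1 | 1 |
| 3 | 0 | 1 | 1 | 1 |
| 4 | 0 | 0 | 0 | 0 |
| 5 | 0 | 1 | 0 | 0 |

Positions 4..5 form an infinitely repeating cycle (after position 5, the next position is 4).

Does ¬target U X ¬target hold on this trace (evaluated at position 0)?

Walking from position 0: at position 0, X ¬target has not yet held and ¬target fails, so ¬target U X ¬target is false.

Violated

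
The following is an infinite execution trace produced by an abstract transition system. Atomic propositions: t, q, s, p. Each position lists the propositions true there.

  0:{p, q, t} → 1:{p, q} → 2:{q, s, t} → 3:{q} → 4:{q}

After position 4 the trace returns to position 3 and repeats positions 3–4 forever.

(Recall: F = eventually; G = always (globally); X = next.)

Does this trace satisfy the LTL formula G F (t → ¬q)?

Holds

F (t → ¬q) holds at every position 0..4, and those are all positions ever visited, so G F (t → ¬q) holds.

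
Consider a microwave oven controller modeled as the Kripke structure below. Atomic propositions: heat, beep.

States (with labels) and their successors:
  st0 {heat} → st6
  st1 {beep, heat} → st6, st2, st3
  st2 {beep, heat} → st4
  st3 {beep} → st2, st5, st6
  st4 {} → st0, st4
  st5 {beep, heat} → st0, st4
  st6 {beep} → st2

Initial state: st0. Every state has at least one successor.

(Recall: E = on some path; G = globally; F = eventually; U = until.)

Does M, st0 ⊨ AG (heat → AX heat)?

No

States satisfying heat → AX heat: {st3, st4, st6}.
States satisfying AG (heat → AX heat): ∅.
st0 is reachable from st0 and violates heat → AX heat, so AG fails at st0.
st0 ∉ Sat(AG (heat → AX heat)).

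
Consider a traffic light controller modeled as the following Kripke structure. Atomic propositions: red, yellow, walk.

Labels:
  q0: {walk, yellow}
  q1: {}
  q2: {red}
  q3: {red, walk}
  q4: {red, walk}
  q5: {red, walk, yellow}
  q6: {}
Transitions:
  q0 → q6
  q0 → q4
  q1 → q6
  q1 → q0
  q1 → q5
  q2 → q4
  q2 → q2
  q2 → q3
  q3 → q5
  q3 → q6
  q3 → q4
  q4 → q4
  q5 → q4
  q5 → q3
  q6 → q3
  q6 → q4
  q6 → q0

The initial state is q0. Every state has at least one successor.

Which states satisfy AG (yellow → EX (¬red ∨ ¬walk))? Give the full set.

{q4}

States satisfying yellow → EX (¬red ∨ ¬walk): {q0, q1, q2, q3, q4, q6}.
States satisfying AG (yellow → EX (¬red ∨ ¬walk)): {q4}.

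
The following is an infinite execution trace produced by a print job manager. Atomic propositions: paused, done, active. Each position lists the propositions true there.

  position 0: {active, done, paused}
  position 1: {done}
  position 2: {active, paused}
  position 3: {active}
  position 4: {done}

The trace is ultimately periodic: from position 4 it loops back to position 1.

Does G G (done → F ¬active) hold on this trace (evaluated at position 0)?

G (done → F ¬active) holds at every position 0..4, and those are all positions ever visited, so G G (done → F ¬active) holds.

Satisfied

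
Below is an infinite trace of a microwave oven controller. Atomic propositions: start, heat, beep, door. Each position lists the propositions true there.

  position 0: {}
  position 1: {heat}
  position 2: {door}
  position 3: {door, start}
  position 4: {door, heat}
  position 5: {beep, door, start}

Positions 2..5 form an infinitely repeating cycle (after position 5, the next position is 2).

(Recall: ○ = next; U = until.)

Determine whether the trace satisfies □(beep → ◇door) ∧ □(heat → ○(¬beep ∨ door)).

beep → ◇door holds at every position 0..5, and those are all positions ever visited, so □(beep → ◇door) holds.
Positions where beep holds: 5.
Check ◇door at each: 5→ok.
heat → ○(¬beep ∨ door) holds at every position 0..5, and those are all positions ever visited, so □(heat → ○(¬beep ∨ door)) holds.
Positions where heat holds: 1, 4.
Check ○(¬beep ∨ door) at each: 1→ok, 4→ok.
At position 0: □(beep → ◇door) is true; □(heat → ○(¬beep ∨ door)) is true; so □(beep → ◇door) ∧ □(heat → ○(¬beep ∨ door)) is true.

Yes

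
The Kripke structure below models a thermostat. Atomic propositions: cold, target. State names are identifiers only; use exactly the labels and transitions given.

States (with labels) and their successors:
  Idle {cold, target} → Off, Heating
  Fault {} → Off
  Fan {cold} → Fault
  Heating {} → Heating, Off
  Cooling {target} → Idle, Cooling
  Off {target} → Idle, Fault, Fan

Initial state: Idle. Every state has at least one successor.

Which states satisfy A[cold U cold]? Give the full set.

States satisfying cold: {Idle, Fan}.
States satisfying A[cold U cold]: {Idle, Fan}.

{Idle, Fan}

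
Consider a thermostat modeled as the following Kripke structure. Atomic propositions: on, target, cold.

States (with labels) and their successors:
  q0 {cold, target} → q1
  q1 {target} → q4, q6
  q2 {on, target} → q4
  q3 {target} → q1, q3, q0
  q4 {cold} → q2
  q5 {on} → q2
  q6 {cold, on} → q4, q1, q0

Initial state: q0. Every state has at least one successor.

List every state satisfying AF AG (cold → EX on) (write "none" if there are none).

{q2, q4, q5}

States satisfying AG (cold → EX on): {q2, q4, q5}.
States satisfying AF AG (cold → EX on): {q2, q4, q5}.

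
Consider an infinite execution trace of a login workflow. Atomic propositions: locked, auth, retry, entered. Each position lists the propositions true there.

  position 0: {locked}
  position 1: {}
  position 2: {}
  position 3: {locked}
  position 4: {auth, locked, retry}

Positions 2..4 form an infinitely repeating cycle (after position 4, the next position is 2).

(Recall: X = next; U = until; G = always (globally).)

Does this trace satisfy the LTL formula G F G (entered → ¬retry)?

F G (entered → ¬retry) holds at every position 0..4, and those are all positions ever visited, so G F G (entered → ¬retry) holds.

Yes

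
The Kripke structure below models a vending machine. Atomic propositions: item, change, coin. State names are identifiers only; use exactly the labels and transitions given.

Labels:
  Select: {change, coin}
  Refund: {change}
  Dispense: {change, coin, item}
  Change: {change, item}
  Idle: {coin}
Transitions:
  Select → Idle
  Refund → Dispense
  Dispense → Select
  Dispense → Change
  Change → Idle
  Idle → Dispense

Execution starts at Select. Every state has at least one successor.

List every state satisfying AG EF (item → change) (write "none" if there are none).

{Select, Refund, Dispense, Change, Idle}

States satisfying EF (item → change): {Select, Refund, Dispense, Change, Idle}.
States satisfying AG EF (item → change): {Select, Refund, Dispense, Change, Idle}.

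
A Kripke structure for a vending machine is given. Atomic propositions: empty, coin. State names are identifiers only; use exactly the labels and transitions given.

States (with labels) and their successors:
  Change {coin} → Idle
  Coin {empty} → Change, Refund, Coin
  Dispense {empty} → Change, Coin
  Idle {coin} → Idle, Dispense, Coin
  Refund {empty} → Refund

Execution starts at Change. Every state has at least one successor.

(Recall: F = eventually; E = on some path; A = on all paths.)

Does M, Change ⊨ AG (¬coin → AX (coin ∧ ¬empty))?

States satisfying ¬coin → AX (coin ∧ ¬empty): {Change, Idle}.
States satisfying AG (¬coin → AX (coin ∧ ¬empty)): ∅.
Coin is reachable from Change and violates ¬coin → AX (coin ∧ ¬empty), so AG fails at Change.
Change ∉ Sat(AG (¬coin → AX (coin ∧ ¬empty))).

Does not hold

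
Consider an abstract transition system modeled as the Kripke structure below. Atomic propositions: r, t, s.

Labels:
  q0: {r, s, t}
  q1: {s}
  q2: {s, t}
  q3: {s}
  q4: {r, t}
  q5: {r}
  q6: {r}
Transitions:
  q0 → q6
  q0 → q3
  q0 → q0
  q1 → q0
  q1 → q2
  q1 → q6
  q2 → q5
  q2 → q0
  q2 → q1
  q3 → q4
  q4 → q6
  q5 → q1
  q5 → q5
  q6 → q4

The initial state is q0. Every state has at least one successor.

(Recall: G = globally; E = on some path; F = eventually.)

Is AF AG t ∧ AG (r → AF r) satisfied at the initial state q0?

States satisfying AG t: ∅.
States satisfying AF AG t: ∅.
States satisfying r → AF r: {q0, q1, q2, q3, q4, q5, q6}.
States satisfying AG (r → AF r): {q0, q1, q2, q3, q4, q5, q6}.
States satisfying AF AG t ∧ AG (r → AF r): ∅.
q0 ∉ Sat(AF AG t ∧ AG (r → AF r)).

Violated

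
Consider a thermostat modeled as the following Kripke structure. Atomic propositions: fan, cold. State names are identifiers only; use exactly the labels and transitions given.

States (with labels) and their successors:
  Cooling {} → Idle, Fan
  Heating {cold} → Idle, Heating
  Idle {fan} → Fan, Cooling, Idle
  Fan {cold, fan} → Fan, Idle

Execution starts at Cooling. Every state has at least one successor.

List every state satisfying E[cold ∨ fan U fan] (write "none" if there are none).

States satisfying cold ∨ fan: {Heating, Idle, Fan}.
States satisfying fan: {Idle, Fan}.
States satisfying E[cold ∨ fan U fan]: {Heating, Idle, Fan}.

{Heating, Idle, Fan}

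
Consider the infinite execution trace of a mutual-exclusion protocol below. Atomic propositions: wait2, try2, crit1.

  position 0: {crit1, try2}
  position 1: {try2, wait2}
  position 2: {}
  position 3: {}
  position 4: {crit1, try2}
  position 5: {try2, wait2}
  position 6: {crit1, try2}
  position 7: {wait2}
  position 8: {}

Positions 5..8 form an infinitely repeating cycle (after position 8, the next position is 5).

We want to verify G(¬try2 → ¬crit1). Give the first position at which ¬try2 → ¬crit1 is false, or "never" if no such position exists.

¬try2 → ¬crit1 holds at every position 0..8, and those are all the positions the trace ever visits, so the invariant G(¬try2 → ¬crit1) is never violated.

never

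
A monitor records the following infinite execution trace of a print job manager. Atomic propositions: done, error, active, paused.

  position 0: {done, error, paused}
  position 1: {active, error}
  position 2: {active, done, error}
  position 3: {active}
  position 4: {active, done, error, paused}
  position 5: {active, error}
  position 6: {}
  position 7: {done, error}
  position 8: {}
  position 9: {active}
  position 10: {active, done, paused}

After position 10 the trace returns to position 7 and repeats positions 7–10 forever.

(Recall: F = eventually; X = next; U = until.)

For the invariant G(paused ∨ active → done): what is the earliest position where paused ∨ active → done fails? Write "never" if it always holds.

Check paused ∨ active → done at each position in order: 0 ✓.
At position 1 the labels are {active, error}, so paused ∨ active → done is false there. This is the first violation.

1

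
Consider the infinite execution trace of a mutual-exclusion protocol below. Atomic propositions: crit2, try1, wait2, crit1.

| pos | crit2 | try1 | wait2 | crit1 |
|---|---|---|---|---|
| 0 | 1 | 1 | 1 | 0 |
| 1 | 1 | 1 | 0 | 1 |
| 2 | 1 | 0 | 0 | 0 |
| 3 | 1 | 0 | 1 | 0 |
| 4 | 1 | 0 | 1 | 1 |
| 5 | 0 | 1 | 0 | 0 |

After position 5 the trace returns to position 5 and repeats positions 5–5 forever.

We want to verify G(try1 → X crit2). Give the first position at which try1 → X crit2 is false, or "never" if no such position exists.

5

Check try1 → X crit2 at each position in order: 0 ✓, 1 ✓, 2 ✓, 3 ✓, 4 ✓.
At position 5 the labels are {try1} and the next position 5 has {try1}, so try1 → X crit2 is false there. This is the first violation.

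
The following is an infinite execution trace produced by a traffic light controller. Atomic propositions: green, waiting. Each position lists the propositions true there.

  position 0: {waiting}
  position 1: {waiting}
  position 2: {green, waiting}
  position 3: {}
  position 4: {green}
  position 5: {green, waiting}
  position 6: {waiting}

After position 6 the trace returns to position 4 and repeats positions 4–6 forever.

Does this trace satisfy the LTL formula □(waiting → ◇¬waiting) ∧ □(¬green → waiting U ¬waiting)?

waiting → ◇¬waiting holds at every position 0..6, and those are all positions ever visited, so □(waiting → ◇¬waiting) holds.
Positions where waiting holds: 0, 1, 2, 5, 6.
Check ◇¬waiting at each: 0→ok, 1→ok, 2→ok, 5→ok, 6→ok.
¬green → waiting U ¬waiting holds at every position 0..6, and those are all positions ever visited, so □(¬green → waiting U ¬waiting) holds.
Positions where ¬green holds: 0, 1, 3, 6.
Check waiting U ¬waiting at each: 0→ok, 1→ok, 3→ok, 6→ok.
At position 0: □(waiting → ◇¬waiting) is true; □(¬green → waiting U ¬waiting) is true; so □(waiting → ◇¬waiting) ∧ □(¬green → waiting U ¬waiting) is true.

Yes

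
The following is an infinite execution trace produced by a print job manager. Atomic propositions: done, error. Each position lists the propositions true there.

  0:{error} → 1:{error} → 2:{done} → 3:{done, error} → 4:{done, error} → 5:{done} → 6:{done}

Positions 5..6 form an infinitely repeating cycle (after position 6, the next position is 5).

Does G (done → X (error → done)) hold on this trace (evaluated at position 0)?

Satisfied

done → X (error → done) holds at every position 0..6, and those are all positions ever visited, so G (done → X (error → done)) holds.
Positions where done holds: 2, 3, 4, 5, 6.
Check X (error → done) at each: 2→ok, 3→ok, 4→ok, 5→ok, 6→ok.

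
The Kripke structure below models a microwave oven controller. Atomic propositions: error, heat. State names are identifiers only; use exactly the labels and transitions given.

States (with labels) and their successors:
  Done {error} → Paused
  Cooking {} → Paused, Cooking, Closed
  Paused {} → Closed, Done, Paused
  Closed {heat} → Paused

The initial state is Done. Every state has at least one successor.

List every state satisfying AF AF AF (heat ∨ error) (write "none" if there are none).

States satisfying AF AF (heat ∨ error): {Done, Closed}.
States satisfying AF AF AF (heat ∨ error): {Done, Closed}.

{Done, Closed}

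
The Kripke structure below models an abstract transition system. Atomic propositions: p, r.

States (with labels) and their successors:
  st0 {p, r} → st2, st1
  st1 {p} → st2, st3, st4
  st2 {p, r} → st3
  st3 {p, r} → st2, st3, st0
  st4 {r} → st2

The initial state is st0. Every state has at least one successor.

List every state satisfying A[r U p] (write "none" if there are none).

States satisfying r: {st0, st2, st3, st4}.
States satisfying p: {st0, st1, st2, st3}.
States satisfying A[r U p]: {st0, st1, st2, st3, st4}.

{st0, st1, st2, st3, st4}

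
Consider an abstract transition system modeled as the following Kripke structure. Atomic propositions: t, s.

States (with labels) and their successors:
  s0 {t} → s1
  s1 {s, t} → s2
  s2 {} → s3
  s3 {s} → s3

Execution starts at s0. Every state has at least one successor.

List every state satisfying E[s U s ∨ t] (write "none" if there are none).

States satisfying s: {s1, s3}.
States satisfying s ∨ t: {s0, s1, s3}.
States satisfying E[s U s ∨ t]: {s0, s1, s3}.

{s0, s1, s3}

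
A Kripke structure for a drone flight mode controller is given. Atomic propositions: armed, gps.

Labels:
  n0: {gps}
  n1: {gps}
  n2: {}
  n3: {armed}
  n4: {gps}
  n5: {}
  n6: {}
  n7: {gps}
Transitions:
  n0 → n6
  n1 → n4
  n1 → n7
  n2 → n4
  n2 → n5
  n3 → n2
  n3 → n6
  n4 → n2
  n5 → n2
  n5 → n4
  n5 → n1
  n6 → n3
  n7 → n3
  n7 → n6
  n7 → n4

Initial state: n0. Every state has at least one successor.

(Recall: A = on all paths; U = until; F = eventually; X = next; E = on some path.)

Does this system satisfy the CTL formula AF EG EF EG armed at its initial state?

States satisfying EG EF EG armed: ∅.
States satisfying AF EG EF EG armed: ∅.
There is a path from n0 along which EG EF EG armed never holds.
n0 ∉ Sat(AF EG EF EG armed).

Does not hold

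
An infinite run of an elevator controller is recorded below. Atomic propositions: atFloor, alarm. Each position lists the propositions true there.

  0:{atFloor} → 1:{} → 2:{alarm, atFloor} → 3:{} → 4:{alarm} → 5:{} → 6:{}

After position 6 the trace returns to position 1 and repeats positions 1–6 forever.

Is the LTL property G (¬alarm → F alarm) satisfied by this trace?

Holds

¬alarm → F alarm holds at every position 0..6, and those are all positions ever visited, so G (¬alarm → F alarm) holds.
Positions where ¬alarm holds: 0, 1, 3, 5, 6.
Check F alarm at each: 0→ok, 1→ok, 3→ok, 5→ok, 6→ok.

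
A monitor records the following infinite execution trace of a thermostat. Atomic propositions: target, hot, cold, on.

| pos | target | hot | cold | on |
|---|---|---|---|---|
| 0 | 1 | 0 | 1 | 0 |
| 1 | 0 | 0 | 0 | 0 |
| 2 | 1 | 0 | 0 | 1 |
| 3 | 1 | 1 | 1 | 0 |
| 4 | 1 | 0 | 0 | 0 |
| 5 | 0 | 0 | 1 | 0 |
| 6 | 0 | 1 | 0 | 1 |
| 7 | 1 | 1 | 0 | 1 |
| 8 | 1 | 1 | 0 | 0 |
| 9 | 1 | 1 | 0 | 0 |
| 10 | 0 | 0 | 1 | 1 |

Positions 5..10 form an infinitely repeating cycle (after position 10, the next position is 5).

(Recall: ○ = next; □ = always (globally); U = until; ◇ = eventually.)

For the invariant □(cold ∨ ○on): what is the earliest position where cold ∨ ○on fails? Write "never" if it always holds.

Check cold ∨ ○on at each position in order: 0 ✓, 1 ✓.
At position 2 the labels are {on, target} and the next position 3 has {cold, hot, target}, so cold ∨ ○on is false there. This is the first violation.

2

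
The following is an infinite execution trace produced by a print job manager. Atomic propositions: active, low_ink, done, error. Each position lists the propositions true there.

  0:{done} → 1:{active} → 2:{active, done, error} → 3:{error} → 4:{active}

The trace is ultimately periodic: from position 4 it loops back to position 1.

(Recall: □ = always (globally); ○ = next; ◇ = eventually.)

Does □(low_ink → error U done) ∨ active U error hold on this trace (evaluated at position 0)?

Satisfied

low_ink → error U done holds at every position 0..4, and those are all positions ever visited, so □(low_ink → error U done) holds.
Walking from position 0: at position 0, error has not yet held and active fails, so active U error is false.
At position 0: □(low_ink → error U done) is true; active U error is false; so □(low_ink → error U done) ∨ active U error is true.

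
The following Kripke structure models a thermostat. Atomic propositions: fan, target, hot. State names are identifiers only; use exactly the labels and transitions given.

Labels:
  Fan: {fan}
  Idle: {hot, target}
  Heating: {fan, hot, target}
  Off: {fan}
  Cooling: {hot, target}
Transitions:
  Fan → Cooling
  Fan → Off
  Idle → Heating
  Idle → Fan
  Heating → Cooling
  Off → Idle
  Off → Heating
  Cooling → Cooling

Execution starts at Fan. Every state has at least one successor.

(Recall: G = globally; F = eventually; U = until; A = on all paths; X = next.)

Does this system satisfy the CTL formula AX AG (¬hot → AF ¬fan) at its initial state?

Yes

States satisfying AG (¬hot → AF ¬fan): {Fan, Idle, Heating, Off, Cooling}.
States satisfying AX AG (¬hot → AF ¬fan): {Fan, Idle, Heating, Off, Cooling}.
Fan ∈ Sat(AX AG (¬hot → AF ¬fan)).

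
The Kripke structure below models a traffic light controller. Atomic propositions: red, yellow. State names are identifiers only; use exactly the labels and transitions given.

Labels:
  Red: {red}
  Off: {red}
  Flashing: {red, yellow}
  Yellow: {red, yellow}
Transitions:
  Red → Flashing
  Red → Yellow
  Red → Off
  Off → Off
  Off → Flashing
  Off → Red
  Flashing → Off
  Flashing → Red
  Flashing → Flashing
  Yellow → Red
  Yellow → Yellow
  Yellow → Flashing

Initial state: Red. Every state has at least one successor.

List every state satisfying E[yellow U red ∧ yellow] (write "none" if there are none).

{Flashing, Yellow}

States satisfying yellow: {Flashing, Yellow}.
States satisfying red ∧ yellow: {Flashing, Yellow}.
States satisfying E[yellow U red ∧ yellow]: {Flashing, Yellow}.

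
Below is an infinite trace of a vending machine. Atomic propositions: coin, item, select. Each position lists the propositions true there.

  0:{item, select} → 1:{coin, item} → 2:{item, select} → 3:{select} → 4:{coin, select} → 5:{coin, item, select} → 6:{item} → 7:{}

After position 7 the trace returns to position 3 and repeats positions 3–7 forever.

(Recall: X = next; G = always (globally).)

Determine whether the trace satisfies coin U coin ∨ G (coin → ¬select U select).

Holds

Walking from position 0: at position 0, coin has not yet held and coin fails, so coin U coin is false.
coin → ¬select U select holds at every position 0..7, and those are all positions ever visited, so G (coin → ¬select U select) holds.
Positions where coin holds: 1, 4, 5.
Check ¬select U select at each: 1→ok, 4→ok, 5→ok.
At position 0: coin U coin is false; G (coin → ¬select U select) is true; so coin U coin ∨ G (coin → ¬select U select) is true.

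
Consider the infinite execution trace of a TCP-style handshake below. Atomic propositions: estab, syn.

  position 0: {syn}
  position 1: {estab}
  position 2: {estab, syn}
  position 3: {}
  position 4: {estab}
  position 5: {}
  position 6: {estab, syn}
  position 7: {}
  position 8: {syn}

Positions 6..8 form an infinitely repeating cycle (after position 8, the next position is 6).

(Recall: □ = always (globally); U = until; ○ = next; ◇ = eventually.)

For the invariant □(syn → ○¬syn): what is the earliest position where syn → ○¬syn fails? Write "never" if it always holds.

Check syn → ○¬syn at each position in order: 0 ✓, 1 ✓, 2 ✓, 3 ✓, 4 ✓, 5 ✓, 6 ✓, 7 ✓.
At position 8 the labels are {syn} and the next position 6 has {estab, syn}, so syn → ○¬syn is false there. This is the first violation.

8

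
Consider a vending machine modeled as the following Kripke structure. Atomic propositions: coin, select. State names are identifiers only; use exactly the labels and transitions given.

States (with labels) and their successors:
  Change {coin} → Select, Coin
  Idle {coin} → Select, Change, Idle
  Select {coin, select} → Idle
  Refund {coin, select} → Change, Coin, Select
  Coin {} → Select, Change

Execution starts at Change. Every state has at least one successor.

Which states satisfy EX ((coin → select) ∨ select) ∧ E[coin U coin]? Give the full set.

States satisfying (coin → select) ∨ select: {Select, Refund, Coin}.
States satisfying EX ((coin → select) ∨ select): {Change, Idle, Refund, Coin}.
States satisfying coin: {Change, Idle, Select, Refund}.
States satisfying E[coin U coin]: {Change, Idle, Select, Refund}.
States satisfying EX ((coin → select) ∨ select) ∧ E[coin U coin]: {Change, Idle, Refund}.

{Change, Idle, Refund}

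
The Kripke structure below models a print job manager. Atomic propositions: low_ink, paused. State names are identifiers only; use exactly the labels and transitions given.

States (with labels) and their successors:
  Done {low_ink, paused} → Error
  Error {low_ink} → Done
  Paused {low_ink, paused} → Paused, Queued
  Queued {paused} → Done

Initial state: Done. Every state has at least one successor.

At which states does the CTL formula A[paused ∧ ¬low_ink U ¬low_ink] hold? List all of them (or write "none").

{Queued}

States satisfying paused ∧ ¬low_ink: {Queued}.
States satisfying ¬low_ink: {Queued}.
States satisfying A[paused ∧ ¬low_ink U ¬low_ink]: {Queued}.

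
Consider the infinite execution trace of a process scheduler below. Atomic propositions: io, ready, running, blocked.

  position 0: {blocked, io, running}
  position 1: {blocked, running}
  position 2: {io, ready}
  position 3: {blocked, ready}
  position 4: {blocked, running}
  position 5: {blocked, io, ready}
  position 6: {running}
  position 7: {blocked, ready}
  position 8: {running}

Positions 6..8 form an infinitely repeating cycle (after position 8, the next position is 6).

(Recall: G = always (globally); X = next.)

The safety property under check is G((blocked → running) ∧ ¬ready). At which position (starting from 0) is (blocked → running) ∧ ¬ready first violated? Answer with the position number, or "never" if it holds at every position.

2

Check (blocked → running) ∧ ¬ready at each position in order: 0 ✓, 1 ✓.
At position 2 the labels are {io, ready}, so (blocked → running) ∧ ¬ready is false there. This is the first violation.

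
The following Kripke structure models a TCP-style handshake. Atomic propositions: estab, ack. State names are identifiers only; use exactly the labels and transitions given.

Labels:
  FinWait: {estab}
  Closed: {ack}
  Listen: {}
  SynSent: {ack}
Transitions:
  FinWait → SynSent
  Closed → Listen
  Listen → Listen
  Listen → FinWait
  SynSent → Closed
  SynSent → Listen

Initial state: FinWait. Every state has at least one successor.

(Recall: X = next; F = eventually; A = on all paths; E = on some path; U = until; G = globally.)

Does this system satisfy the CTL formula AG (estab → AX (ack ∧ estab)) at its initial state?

No

States satisfying estab → AX (ack ∧ estab): {Closed, Listen, SynSent}.
States satisfying AG (estab → AX (ack ∧ estab)): ∅.
FinWait is reachable from FinWait and violates estab → AX (ack ∧ estab), so AG fails at FinWait.
FinWait ∉ Sat(AG (estab → AX (ack ∧ estab))).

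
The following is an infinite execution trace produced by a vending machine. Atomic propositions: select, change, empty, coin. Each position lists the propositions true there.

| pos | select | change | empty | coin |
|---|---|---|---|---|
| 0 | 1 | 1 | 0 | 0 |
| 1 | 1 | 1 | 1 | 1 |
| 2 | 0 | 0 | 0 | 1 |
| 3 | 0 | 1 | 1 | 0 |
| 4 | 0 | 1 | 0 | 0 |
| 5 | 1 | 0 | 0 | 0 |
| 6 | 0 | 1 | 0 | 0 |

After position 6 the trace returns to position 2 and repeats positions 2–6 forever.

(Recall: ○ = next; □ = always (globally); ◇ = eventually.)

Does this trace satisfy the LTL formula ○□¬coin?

Violated

The position after 0 is 1; □¬coin is false there.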